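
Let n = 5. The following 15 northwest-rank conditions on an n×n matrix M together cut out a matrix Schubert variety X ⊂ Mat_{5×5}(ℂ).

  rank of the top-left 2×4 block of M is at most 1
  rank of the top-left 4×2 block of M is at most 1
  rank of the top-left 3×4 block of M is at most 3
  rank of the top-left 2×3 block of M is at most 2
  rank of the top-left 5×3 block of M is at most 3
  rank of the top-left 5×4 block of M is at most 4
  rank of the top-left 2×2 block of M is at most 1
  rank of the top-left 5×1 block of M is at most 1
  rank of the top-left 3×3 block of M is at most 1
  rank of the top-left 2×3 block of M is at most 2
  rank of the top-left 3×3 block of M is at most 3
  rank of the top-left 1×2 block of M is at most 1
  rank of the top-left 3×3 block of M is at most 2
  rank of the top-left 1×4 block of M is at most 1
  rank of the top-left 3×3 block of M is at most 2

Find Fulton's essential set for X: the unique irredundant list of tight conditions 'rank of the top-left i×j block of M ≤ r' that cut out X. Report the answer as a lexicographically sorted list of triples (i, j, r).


Recovering R(i,j) via the rank-extension bound from the 15 conditions:

  R[1]: 1 1 1 1 1
  R[2]: 1 1 1 1 2
  R[3]: 1 1 1 2 3
  R[4]: 1 1 2 3 4
  R[5]: 1 2 3 4 5

reading off 1-entries of Δ²R: w = (1, 5, 4, 3, 2).

Rothe diagram D(w) (6 cells), 3 SE-corners (essential conditions):

[(2, 4, 1), (3, 3, 1), (4, 2, 1)]


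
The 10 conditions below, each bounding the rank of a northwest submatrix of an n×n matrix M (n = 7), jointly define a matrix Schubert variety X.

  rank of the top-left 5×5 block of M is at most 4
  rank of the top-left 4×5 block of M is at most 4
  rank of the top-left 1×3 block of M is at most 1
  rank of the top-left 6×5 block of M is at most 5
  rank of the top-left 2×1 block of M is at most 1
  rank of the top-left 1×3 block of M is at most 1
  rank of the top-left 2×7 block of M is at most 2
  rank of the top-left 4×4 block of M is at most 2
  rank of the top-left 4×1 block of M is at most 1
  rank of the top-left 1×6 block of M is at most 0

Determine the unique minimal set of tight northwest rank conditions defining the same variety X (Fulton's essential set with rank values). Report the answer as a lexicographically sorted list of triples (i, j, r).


Propagating the 10 rank bounds to every northwest block:

  0, 0, 0, 0, 0, 0, 1
  1, 1, 1, 1, 1, 1, 2
  1, 2, 2, 2, 2, 2, 3
  1, 2, 2, 2, 3, 3, 4
  1, 2, 3, 3, 4, 4, 5
  1, 2, 3, 4, 5, 5, 6
  1, 2, 3, 4, 5, 6, 7

hence w(1..7) = (7, 1, 2, 5, 3, 4, 6).

2 SE-corners of the 8-cell Rothe diagram give Ess(w):

[(1, 6, 0), (4, 4, 2)]


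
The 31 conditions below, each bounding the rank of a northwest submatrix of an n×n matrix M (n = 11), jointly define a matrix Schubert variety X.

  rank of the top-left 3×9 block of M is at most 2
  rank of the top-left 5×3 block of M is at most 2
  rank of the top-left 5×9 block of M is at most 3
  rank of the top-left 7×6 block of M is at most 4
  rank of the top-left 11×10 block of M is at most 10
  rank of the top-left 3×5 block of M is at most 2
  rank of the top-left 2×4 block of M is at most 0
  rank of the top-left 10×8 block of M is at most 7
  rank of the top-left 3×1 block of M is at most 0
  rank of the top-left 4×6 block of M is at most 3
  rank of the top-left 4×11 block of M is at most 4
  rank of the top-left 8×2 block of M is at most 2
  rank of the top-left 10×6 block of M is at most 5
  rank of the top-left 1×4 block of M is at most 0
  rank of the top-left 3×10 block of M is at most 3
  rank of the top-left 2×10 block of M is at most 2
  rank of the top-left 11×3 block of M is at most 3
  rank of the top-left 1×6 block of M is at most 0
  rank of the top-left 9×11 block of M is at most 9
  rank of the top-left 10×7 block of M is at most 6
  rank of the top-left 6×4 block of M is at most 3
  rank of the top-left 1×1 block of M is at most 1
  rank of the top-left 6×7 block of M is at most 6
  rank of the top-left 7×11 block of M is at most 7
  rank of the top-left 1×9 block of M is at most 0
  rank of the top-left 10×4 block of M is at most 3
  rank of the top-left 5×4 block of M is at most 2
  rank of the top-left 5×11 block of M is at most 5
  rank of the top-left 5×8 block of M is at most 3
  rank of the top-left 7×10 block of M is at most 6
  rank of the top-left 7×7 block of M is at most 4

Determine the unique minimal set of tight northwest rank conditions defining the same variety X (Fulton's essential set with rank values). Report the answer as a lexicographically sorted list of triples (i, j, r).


Computing R[i][j] = min implied NW-rank bound (n=11, 31 conditions):

  R[1]: 0, 0, 0, 0, 0, 0, 0, 0, 0, 1, 1
  R[2]: 0, 0, 0, 0, 1, 1, 1, 1, 1, 2, 2
  R[3]: 0, 1, 1, 1, 2, 2, 2, 2, 2, 3, 3
  R[4]: 1, 2, 2, 2, 3, 3, 3, 3, 3, 4, 4
  R[5]: 1, 2, 2, 2, 3, 3, 3, 3, 3, 4, 5
  R[6]: 1, 2, 3, 3, 4, 4, 4, 4, 4, 5, 6
  R[7]: 1, 2, 3, 3, 4, 4, 4, 5, 5, 6, 7
  R[8]: 1, 2, 3, 3, 4, 5, 5, 6, 6, 7, 8
  R[9]: 1, 2, 3, 3, 4, 5, 6, 7, 7, 8, 9
  R[10]: 1, 2, 3, 3, 4, 5, 6, 7, 8, 9, 10
  R[11]: 1, 2, 3, 4, 5, 6, 7, 8, 9, 10, 11

hence w(1..11) = (10, 5, 2, 1, 11, 3, 8, 6, 7, 9, 4).

Rothe diagram D(w) (26 cells), 7 SE-corners (essential conditions):

[(1, 9, 0), (2, 4, 0), (3, 1, 0), (5, 4, 2), (5, 9, 3), (7, 7, 4), (10, 4, 3)]


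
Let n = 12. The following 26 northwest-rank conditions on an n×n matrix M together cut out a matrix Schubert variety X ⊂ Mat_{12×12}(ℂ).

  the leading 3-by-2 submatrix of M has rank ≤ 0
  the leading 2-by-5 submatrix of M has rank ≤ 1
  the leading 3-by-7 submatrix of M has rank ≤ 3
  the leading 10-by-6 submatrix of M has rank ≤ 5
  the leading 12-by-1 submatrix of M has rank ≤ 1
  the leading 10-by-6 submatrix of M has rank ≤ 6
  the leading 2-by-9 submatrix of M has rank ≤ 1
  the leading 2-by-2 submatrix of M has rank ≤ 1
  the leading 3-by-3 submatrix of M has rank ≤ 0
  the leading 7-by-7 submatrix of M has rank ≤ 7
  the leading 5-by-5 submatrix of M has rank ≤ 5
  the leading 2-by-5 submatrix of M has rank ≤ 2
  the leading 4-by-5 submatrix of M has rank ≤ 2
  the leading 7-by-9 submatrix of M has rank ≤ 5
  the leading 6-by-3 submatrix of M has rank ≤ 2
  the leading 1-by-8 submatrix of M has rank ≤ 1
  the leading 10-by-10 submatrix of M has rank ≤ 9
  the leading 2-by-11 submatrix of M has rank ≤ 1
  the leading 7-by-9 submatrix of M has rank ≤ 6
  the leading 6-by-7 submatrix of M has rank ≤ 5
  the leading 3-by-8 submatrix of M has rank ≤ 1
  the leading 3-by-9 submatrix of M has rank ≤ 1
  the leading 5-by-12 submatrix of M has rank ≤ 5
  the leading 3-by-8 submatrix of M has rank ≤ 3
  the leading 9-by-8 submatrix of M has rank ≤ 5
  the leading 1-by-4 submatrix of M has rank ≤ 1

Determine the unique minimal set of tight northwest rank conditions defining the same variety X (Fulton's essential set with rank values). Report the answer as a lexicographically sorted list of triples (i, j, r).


Recovering R(i,j) via the rank-extension bound from the 26 conditions:

  row 1: 0  0  0  1  1  1  1  1  1  1  1  1
  row 2: 0  0  0  1  1  1  1  1  1  1  1  2
  row 3: 0  0  0  1  1  1  1  1  1  2  2  3
  row 4: 1  1  1  2  2  2  2  2  2  3  3  4
  row 5: 1  2  2  3  3  3  3  3  3  4  4  5
  row 6: 1  2  2  3  4  4  4  4  4  5  5  6
  row 7: 1  2  3  4  5  5  5  5  5  6  6  7
  row 8: 1  2  3  4  5  5  5  5  6  7  7  8
  row 9: 1  2  3  4  5  5  5  5  6  7  8  9
  row 10: 1  2  3  4  5  5  6  6  7  8  9  10
  row 11: 1  2  3  4  5  6  7  7  8  9  10  11
  row 12: 1  2  3  4  5  6  7  8  9  10  11  12

second differences of R give the permutation w = (4, 12, 10, 1, 2, 5, 3, 9, 11, 7, 6, 8).

D(w) has 29 cells with 6 SE-corners; essential set:

[(2, 11, 1), (3, 3, 0), (3, 9, 1), (6, 3, 2), (9, 8, 5), (10, 6, 5)]


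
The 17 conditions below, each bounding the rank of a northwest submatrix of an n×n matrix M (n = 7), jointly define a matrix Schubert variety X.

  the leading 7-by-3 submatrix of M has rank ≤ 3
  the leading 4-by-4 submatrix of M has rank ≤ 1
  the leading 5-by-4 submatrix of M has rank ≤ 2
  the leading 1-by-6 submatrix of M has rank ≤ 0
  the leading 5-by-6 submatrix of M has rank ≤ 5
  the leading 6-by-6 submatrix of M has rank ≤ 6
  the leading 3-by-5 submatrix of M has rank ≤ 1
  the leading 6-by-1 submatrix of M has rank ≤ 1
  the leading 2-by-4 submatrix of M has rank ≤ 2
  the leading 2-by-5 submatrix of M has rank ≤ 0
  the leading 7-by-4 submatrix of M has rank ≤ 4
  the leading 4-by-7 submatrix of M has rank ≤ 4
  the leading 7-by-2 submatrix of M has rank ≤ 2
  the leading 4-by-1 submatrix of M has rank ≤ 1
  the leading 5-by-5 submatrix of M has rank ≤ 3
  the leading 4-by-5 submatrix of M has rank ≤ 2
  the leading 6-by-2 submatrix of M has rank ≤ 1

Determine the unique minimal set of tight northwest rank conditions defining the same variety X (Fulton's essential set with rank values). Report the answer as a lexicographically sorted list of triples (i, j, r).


Propagating the 17 rank bounds to every northwest block:

  R[1]: 0 0 0 0 0 0 1
  R[2]: 0 0 0 0 0 1 2
  R[3]: 1 1 1 1 1 2 3
  R[4]: 1 1 1 1 2 3 4
  R[5]: 1 1 2 2 3 4 5
  R[6]: 1 1 2 3 4 5 6
  R[7]: 1 2 3 4 5 6 7

second differences of R give the permutation w = (7, 6, 1, 5, 3, 4, 2).

Fulton essential set (4 of the 16 Rothe cells):

[(1, 6, 0), (2, 5, 0), (4, 4, 1), (6, 2, 1)]


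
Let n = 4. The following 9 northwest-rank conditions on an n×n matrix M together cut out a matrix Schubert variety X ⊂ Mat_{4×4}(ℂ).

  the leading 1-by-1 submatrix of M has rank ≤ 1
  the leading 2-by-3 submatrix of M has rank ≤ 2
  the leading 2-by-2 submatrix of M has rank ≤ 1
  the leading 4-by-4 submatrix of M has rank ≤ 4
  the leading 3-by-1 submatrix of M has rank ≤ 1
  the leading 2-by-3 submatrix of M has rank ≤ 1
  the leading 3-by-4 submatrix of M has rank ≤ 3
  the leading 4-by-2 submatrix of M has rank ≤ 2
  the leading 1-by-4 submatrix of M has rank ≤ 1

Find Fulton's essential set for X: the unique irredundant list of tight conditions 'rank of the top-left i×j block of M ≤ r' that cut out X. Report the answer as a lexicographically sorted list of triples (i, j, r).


Recovering R(i,j) via the rank-extension bound from the 9 conditions:

  1, 1, 1, 1
  1, 1, 1, 2
  1, 2, 2, 3
  1, 2, 3, 4

second differences of R give the permutation w = (1, 4, 2, 3).

1 SE-corner of the 2-cell Rothe diagram gives Ess(w):

[(2, 3, 1)]


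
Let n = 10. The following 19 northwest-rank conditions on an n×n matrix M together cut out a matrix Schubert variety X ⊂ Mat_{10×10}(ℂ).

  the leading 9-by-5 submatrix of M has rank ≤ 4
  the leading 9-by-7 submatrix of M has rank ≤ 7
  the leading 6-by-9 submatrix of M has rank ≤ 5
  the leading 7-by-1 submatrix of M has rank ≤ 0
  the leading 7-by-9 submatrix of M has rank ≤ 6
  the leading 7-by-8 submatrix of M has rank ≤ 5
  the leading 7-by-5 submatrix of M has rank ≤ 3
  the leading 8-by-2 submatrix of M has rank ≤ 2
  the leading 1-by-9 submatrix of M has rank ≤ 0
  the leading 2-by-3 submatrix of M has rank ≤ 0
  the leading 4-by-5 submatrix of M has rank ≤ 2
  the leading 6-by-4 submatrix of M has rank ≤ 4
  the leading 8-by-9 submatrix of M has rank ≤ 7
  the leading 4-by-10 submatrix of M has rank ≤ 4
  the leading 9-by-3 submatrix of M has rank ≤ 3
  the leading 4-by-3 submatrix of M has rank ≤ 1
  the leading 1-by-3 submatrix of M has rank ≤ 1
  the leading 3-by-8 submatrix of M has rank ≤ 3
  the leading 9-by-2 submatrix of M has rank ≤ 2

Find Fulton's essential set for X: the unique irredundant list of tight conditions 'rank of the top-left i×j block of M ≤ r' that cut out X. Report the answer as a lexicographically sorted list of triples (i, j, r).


Rank table r_w(10×10) implied by the 19 constraints:

  R[1]: 0 0 0 0 0 0 0 0 0 1
  R[2]: 0 0 0 1 1 1 1 1 1 2
  R[3]: 0 1 1 2 2 2 2 2 2 3
  R[4]: 0 1 1 2 2 3 3 3 3 4
  R[5]: 0 1 2 3 3 4 4 4 4 5
  R[6]: 0 1 2 3 3 4 5 5 5 6
  R[7]: 0 1 2 3 3 4 5 5 6 7
  R[8]: 1 2 3 4 4 5 6 6 7 8
  R[9]: 1 2 3 4 4 5 6 7 8 9
  R[10]: 1 2 3 4 5 6 7 8 9 10

the unique w with this rank table is (10, 4, 2, 6, 3, 7, 9, 1, 8, 5).

Rothe diagram D(w) (23 cells), 8 SE-corners (essential conditions):

[(1, 9, 0), (2, 3, 0), (4, 3, 1), (4, 5, 2), (7, 1, 0), (7, 5, 3), (7, 8, 5), (9, 5, 4)]


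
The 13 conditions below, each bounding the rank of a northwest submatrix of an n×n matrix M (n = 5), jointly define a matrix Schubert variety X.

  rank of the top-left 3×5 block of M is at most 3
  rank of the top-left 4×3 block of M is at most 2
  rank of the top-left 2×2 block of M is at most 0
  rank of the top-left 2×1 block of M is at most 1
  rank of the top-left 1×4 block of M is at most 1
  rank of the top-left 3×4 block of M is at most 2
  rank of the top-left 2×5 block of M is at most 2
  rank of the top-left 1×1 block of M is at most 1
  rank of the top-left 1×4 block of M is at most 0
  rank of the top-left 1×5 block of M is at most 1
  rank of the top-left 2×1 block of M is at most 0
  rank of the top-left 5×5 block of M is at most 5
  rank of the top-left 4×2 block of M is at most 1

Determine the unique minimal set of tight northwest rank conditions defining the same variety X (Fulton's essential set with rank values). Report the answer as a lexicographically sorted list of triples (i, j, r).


Computing R[i][j] = min implied NW-rank bound (n=5, 13 conditions):

  0 0 0 0 1
  0 0 1 1 2
  1 1 2 2 3
  1 1 2 3 4
  1 2 3 4 5

the unique w with this rank table is (5, 3, 1, 4, 2).

Fulton essential set (3 of the 7 Rothe cells):

[(1, 4, 0), (2, 2, 0), (4, 2, 1)]


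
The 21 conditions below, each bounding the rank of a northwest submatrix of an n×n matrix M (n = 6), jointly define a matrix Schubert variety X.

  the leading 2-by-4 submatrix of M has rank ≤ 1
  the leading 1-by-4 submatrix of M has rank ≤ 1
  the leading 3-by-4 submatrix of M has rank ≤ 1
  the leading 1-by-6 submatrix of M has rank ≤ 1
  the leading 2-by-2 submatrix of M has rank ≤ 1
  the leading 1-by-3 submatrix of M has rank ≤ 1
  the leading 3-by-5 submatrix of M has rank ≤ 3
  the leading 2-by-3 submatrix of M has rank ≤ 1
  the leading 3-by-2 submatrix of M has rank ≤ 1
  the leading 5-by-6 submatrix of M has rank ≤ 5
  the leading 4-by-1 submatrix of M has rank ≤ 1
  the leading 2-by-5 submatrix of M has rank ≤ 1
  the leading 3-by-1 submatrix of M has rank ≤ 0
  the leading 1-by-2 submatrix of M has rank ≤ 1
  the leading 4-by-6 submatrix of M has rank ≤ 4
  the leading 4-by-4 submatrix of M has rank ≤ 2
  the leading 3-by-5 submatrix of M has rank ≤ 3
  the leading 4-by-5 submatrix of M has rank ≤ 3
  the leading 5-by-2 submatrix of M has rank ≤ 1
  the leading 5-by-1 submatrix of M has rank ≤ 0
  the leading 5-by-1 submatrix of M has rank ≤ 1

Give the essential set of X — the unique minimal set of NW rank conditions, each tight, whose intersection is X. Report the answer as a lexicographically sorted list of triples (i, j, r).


Recovering R(i,j) via the rank-extension bound from the 21 conditions:

  row 1: 0 1 1 1 1 1
  row 2: 0 1 1 1 1 2
  row 3: 0 1 1 1 2 3
  row 4: 0 1 2 2 3 4
  row 5: 0 1 2 3 4 5
  row 6: 1 2 3 4 5 6

so w = (2, 6, 5, 3, 4, 1).

Fulton essential set (3 of the 10 Rothe cells):

[(2, 5, 1), (3, 4, 1), (5, 1, 0)]


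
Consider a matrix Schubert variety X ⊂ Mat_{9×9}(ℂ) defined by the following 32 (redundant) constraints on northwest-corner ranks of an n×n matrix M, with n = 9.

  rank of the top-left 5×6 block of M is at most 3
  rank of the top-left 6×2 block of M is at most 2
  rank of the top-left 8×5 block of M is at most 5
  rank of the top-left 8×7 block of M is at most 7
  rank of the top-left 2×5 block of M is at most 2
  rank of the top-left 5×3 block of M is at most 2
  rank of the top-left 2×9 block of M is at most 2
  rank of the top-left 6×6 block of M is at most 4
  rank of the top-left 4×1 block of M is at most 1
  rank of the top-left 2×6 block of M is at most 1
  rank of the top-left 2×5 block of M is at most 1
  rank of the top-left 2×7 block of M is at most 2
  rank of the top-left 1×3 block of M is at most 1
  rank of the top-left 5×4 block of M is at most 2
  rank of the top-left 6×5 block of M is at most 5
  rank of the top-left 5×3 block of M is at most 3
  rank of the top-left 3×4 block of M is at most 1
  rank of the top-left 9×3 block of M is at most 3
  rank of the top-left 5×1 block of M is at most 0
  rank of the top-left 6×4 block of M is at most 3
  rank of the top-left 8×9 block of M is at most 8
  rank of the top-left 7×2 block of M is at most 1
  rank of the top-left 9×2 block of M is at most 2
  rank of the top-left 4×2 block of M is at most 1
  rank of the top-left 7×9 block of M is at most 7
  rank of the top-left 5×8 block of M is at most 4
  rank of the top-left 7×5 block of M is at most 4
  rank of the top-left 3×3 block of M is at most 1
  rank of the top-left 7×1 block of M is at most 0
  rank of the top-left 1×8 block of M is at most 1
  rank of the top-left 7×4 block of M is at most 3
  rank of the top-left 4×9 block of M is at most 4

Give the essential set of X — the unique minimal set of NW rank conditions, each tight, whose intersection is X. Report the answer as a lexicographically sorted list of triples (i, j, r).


Recovering R(i,j) via the rank-extension bound from the 32 conditions:

  R[1]: 0, 1, 1, 1, 1, 1, 1, 1, 1
  R[2]: 0, 1, 1, 1, 1, 1, 2, 2, 2
  R[3]: 0, 1, 1, 1, 2, 2, 3, 3, 3
  R[4]: 0, 1, 2, 2, 3, 3, 4, 4, 4
  R[5]: 0, 1, 2, 2, 3, 3, 4, 4, 5
  R[6]: 0, 1, 2, 3, 4, 4, 5, 5, 6
  R[7]: 0, 1, 2, 3, 4, 5, 6, 6, 7
  R[8]: 1, 2, 3, 4, 5, 6, 7, 7, 8
  R[9]: 1, 2, 3, 4, 5, 6, 7, 8, 9

second differences of R give the permutation w = (2, 7, 5, 3, 9, 4, 6, 1, 8).

Fulton essential set (6 of the 16 Rothe cells):

[(2, 6, 1), (3, 4, 1), (5, 4, 2), (5, 6, 3), (5, 8, 4), (7, 1, 0)]


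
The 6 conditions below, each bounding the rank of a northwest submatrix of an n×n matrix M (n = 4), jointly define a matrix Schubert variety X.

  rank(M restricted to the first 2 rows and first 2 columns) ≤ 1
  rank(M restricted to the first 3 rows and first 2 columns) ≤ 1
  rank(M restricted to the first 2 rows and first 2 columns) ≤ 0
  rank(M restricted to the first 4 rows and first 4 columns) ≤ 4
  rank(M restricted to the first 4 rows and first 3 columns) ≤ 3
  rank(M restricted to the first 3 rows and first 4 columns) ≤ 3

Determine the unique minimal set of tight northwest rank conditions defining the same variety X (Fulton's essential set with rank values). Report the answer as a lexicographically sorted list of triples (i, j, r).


Propagating the 6 rank bounds to every northwest block:

  row 1: 0  0  1  1
  row 2: 0  0  1  2
  row 3: 1  1  2  3
  row 4: 1  2  3  4

hence w(1..4) = (3, 4, 1, 2).

D(w) has 4 cells with 1 SE-corner; essential set:

[(2, 2, 0)]


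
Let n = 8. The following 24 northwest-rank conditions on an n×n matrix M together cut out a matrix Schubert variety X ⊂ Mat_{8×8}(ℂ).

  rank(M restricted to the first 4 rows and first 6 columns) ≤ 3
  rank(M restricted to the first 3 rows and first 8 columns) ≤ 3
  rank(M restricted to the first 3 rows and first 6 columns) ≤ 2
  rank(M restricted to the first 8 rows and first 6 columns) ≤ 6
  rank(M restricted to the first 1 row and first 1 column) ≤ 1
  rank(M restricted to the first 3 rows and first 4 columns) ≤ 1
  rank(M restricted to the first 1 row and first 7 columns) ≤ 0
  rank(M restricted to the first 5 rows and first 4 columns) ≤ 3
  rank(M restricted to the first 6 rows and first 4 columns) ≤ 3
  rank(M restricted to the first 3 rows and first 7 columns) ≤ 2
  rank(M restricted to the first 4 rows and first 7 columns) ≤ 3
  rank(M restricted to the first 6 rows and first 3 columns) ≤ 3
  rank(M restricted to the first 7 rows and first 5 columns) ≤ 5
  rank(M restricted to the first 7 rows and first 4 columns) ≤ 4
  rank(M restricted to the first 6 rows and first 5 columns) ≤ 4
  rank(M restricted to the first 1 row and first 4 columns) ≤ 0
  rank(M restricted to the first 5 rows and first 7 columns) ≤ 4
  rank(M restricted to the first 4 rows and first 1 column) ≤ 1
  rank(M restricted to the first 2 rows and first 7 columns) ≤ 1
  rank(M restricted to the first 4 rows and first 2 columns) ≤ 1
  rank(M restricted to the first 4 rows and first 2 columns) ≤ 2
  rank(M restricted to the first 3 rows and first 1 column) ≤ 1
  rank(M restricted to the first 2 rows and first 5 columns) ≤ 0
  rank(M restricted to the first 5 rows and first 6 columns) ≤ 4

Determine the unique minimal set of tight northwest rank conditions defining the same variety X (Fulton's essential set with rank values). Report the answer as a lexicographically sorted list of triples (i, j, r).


Rank table r_w(8×8) implied by the 24 constraints:

  R[1]: 0 0 0 0 0 0 0 1
  R[2]: 0 0 0 0 0 1 1 2
  R[3]: 1 1 1 1 1 2 2 3
  R[4]: 1 1 2 2 2 3 3 4
  R[5]: 1 2 3 3 3 4 4 5
  R[6]: 1 2 3 3 4 5 5 6
  R[7]: 1 2 3 4 5 6 6 7
  R[8]: 1 2 3 4 5 6 7 8

hence w(1..8) = (8, 6, 1, 3, 2, 5, 4, 7).

Rothe diagram D(w) (14 cells), 4 SE-corners (essential conditions):

[(1, 7, 0), (2, 5, 0), (4, 2, 1), (6, 4, 3)]


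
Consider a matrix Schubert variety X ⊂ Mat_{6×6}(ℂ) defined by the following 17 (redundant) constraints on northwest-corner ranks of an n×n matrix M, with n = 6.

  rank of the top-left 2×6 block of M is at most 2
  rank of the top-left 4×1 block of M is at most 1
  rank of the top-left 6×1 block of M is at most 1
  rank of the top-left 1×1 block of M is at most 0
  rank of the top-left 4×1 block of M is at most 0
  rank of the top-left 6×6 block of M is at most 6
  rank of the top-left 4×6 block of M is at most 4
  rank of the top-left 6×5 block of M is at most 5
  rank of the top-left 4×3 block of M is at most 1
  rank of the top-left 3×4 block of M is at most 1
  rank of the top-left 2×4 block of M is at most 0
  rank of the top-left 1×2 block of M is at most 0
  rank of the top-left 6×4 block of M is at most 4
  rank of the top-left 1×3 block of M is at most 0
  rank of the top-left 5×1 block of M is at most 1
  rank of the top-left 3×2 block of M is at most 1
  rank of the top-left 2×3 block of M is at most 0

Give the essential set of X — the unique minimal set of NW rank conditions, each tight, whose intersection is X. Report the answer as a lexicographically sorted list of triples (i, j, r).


Rank table r_w(6×6) implied by the 17 constraints:

  row 1: 0 0 0 0 1 1
  row 2: 0 0 0 0 1 2
  row 3: 0 1 1 1 2 3
  row 4: 0 1 1 2 3 4
  row 5: 1 2 2 3 4 5
  row 6: 1 2 3 4 5 6

the unique w with this rank table is (5, 6, 2, 4, 1, 3).

3 SE-corners of the 11-cell Rothe diagram give Ess(w):

[(2, 4, 0), (4, 1, 0), (4, 3, 1)]


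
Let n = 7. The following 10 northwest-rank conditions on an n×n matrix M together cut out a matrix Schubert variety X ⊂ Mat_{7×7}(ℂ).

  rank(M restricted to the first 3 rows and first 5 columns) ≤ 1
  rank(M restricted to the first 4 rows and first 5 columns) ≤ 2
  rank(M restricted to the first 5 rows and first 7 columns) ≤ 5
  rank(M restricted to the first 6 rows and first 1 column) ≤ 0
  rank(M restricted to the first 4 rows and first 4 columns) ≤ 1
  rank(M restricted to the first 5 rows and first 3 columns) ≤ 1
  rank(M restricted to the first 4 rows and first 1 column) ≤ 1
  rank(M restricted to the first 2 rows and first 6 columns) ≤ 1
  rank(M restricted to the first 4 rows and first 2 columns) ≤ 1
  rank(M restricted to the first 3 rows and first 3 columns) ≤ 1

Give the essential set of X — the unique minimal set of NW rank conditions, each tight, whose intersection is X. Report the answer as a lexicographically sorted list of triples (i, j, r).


Rank table r_w(7×7) implied by the 10 constraints:

  0, 1, 1, 1, 1, 1, 1
  0, 1, 1, 1, 1, 1, 2
  0, 1, 1, 1, 1, 2, 3
  0, 1, 1, 1, 2, 3, 4
  0, 1, 1, 2, 3, 4, 5
  0, 1, 2, 3, 4, 5, 6
  1, 2, 3, 4, 5, 6, 7

so w = (2, 7, 6, 5, 4, 3, 1).

Fulton essential set (5 of the 16 Rothe cells):

[(2, 6, 1), (3, 5, 1), (4, 4, 1), (5, 3, 1), (6, 1, 0)]


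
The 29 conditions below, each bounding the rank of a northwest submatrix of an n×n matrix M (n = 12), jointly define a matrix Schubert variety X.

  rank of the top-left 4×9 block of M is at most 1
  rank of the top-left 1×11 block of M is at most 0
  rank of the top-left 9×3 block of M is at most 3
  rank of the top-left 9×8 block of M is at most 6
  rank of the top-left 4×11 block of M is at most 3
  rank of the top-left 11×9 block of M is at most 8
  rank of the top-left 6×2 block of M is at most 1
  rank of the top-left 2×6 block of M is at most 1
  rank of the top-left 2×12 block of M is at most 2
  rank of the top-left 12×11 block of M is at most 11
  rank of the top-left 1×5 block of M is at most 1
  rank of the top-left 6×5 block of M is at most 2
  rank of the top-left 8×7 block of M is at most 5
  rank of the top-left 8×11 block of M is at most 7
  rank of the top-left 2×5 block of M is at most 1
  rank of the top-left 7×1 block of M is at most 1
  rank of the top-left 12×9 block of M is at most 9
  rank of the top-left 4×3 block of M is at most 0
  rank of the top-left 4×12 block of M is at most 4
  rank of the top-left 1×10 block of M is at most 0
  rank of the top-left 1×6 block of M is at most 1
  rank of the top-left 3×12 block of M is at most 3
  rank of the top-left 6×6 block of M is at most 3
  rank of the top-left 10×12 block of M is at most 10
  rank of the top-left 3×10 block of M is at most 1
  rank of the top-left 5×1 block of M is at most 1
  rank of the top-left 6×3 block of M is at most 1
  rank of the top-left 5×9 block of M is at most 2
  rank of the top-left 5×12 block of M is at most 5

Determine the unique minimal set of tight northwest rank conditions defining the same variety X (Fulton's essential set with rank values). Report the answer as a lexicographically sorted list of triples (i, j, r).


Computing R[i][j] = min implied NW-rank bound (n=12, 29 conditions):

  row 1: 0  0  0  0  0  0  0  0  0  0  0  1
  row 2: 0  0  0  1  1  1  1  1  1  1  1  2
  row 3: 0  0  0  1  1  1  1  1  1  1  2  3
  row 4: 0  0  0  1  1  1  1  1  1  2  3  4
  row 5: 1  1  1  2  2  2  2  2  2  3  4  5
  row 6: 1  1  1  2  2  3  3  3  3  4  5  6
  row 7: 1  2  2  3  3  4  4  4  4  5  6  7
  row 8: 1  2  3  4  4  5  5  5  5  6  7  8
  row 9: 1  2  3  4  5  6  6  6  6  7  8  9
  row 10: 1  2  3  4  5  6  7  7  7  8  9  10
  row 11: 1  2  3  4  5  6  7  8  8  9  10  11
  row 12: 1  2  3  4  5  6  7  8  9  10  11  12

second differences of R give the permutation w = (12, 4, 11, 10, 1, 6, 2, 3, 5, 7, 8, 9).

|D(w)|=34, |Ess(w)|=6:

[(1, 11, 0), (3, 10, 1), (4, 3, 0), (4, 9, 1), (6, 3, 1), (6, 5, 2)]


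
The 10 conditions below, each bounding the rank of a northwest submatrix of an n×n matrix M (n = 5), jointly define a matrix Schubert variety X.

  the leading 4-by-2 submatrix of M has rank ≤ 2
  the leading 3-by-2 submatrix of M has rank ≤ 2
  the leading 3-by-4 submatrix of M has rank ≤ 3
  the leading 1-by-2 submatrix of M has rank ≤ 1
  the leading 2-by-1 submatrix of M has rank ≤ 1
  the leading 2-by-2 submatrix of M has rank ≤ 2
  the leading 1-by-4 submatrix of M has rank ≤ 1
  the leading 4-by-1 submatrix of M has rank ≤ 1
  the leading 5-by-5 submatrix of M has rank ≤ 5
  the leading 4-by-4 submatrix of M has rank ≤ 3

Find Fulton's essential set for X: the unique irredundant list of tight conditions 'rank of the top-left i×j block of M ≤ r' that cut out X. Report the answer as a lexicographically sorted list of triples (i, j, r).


Computing R[i][j] = min implied NW-rank bound (n=5, 10 conditions):

  R[1]: 1, 1, 1, 1, 1
  R[2]: 1, 2, 2, 2, 2
  R[3]: 1, 2, 3, 3, 3
  R[4]: 1, 2, 3, 3, 4
  R[5]: 1, 2, 3, 4, 5

reading off 1-entries of Δ²R: w = (1, 2, 3, 5, 4).

|D(w)|=1, |Ess(w)|=1:

[(4, 4, 3)]


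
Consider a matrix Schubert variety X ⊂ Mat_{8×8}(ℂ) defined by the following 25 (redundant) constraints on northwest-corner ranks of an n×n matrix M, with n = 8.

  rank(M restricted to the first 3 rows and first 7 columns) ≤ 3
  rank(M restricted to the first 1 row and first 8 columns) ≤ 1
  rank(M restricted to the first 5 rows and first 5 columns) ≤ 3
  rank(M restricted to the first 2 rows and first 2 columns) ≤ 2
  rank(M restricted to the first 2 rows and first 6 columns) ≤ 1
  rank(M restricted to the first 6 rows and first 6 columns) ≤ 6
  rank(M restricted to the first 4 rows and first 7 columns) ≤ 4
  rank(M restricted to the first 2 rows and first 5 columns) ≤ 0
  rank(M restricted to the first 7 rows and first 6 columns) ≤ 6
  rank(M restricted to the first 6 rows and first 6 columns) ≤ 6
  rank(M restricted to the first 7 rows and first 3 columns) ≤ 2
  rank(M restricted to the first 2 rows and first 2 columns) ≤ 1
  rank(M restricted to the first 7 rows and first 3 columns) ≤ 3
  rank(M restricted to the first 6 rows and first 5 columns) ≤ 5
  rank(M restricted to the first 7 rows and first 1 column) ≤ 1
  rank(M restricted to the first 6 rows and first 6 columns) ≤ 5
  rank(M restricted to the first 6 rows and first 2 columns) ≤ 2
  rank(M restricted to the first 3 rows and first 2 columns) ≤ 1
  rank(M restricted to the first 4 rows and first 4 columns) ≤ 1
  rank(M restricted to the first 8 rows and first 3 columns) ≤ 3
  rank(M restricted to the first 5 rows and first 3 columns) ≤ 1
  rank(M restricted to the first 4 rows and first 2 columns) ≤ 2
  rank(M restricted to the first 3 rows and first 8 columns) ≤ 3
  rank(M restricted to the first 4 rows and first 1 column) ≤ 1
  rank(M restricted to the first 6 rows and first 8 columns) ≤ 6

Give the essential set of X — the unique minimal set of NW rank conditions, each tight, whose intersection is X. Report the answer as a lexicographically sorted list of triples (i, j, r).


The tightest implied rank at each (i,j), from the 25 conditions:

  row 1: 0, 0, 0, 0, 0, 1, 1, 1
  row 2: 0, 0, 0, 0, 0, 1, 2, 2
  row 3: 1, 1, 1, 1, 1, 2, 3, 3
  row 4: 1, 1, 1, 1, 2, 3, 4, 4
  row 5: 1, 1, 1, 2, 3, 4, 5, 5
  row 6: 1, 2, 2, 3, 4, 5, 6, 6
  row 7: 1, 2, 2, 3, 4, 5, 6, 7
  row 8: 1, 2, 3, 4, 5, 6, 7, 8

second differences of R give the permutation w = (6, 7, 1, 5, 4, 2, 8, 3).

ℓ(w)=16; the 4 essential cells (i,j,r):

[(2, 5, 0), (4, 4, 1), (5, 3, 1), (7, 3, 2)]


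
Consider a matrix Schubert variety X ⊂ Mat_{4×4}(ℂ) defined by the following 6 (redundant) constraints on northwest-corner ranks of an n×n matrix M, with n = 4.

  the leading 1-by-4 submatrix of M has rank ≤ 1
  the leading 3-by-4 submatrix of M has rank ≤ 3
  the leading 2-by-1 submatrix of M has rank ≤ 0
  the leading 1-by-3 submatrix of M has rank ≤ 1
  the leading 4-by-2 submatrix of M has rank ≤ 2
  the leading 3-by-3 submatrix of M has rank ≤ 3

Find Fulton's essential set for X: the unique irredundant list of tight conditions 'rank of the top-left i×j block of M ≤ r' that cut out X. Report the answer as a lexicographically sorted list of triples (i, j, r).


Reconstructing r_w from the 6 given conditions:

  i=1: 0  1  1  1
  i=2: 0  1  2  2
  i=3: 1  2  3  3
  i=4: 1  2  3  4

the unique w with this rank table is (2, 3, 1, 4).

Rothe diagram D(w) (2 cells), 1 SE-corner (essential condition):

[(2, 1, 0)]


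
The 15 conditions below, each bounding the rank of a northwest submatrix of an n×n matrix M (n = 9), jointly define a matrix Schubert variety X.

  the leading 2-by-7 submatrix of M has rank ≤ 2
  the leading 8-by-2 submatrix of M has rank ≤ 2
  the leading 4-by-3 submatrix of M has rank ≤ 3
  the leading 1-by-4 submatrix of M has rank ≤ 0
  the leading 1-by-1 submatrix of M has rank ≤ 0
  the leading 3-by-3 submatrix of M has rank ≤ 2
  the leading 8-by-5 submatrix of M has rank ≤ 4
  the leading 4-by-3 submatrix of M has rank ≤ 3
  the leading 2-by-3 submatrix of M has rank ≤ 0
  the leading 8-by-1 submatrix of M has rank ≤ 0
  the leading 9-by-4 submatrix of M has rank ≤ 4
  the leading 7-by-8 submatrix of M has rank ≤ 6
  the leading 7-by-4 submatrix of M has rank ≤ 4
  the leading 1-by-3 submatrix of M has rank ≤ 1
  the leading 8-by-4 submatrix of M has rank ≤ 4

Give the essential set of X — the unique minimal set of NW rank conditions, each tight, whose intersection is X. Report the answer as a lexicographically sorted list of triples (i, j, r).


Recovering R(i,j) via the rank-extension bound from the 15 conditions:

  R[1]: 0, 0, 0, 0, 1, 1, 1, 1, 1
  R[2]: 0, 0, 0, 1, 2, 2, 2, 2, 2
  R[3]: 0, 1, 1, 2, 3, 3, 3, 3, 3
  R[4]: 0, 1, 2, 3, 4, 4, 4, 4, 4
  R[5]: 0, 1, 2, 3, 4, 5, 5, 5, 5
  R[6]: 0, 1, 2, 3, 4, 5, 6, 6, 6
  R[7]: 0, 1, 2, 3, 4, 5, 6, 6, 7
  R[8]: 0, 1, 2, 3, 4, 5, 6, 7, 8
  R[9]: 1, 2, 3, 4, 5, 6, 7, 8, 9

second differences of R give the permutation w = (5, 4, 2, 3, 6, 7, 9, 8, 1).

Fulton essential set (4 of the 14 Rothe cells):

[(1, 4, 0), (2, 3, 0), (7, 8, 6), (8, 1, 0)]


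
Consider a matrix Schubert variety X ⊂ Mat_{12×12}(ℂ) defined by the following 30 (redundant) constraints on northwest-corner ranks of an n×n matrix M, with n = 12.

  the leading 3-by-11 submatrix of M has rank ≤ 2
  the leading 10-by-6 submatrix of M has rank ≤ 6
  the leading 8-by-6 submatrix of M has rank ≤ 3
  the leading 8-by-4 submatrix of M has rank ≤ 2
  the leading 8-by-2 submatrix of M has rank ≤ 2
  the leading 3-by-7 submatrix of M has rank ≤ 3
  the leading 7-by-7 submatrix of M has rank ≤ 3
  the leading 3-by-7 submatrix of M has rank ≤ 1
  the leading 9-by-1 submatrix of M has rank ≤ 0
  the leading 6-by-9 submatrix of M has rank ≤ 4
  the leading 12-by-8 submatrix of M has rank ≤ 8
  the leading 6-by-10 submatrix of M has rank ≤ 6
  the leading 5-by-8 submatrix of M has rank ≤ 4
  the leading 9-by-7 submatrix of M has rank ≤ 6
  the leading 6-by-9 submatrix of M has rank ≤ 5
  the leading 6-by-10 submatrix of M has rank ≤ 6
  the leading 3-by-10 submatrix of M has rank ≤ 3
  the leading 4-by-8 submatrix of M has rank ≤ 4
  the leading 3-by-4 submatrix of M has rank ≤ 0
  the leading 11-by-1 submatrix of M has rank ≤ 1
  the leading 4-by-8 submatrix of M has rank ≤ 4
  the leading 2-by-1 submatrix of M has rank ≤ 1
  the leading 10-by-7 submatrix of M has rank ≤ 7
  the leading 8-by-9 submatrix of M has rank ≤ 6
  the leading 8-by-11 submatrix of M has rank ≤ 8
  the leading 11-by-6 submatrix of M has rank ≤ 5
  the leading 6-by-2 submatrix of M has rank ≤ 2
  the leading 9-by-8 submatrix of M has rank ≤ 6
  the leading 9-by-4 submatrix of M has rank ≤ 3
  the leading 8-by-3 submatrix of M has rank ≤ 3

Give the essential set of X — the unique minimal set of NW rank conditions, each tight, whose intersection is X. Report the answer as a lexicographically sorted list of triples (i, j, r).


Computing R[i][j] = min implied NW-rank bound (n=12, 30 conditions):

  0  0  0  0  1  1  1  1  1  1  1  1
  0  0  0  0  1  1  1  2  2  2  2  2
  0  0  0  0  1  1  1  2  2  2  2  3
  0  1  1  1  2  2  2  3  3  3  3  4
  0  1  2  2  3  3  3  4  4  4  4  5
  0  1  2  2  3  3  3  4  4  5  5  6
  0  1  2  2  3  3  3  4  5  6  6  7
  0  1  2  2  3  3  4  5  6  7  7  8
  0  1  2  3  4  4  5  6  7  8  8  9
  1  2  3  4  5  5  6  7  8  9  9  10
  1  2  3  4  5  5  6  7  8  9  10  11
  1  2  3  4  5  6  7  8  9  10  11  12

the unique w with this rank table is (5, 8, 12, 2, 3, 10, 9, 7, 4, 1, 11, 6).

Fulton essential set (9 of the 35 Rothe cells):

[(3, 4, 0), (3, 7, 1), (3, 11, 2), (6, 9, 4), (7, 7, 3), (8, 4, 2), (8, 6, 3), (9, 1, 0), (11, 6, 5)]


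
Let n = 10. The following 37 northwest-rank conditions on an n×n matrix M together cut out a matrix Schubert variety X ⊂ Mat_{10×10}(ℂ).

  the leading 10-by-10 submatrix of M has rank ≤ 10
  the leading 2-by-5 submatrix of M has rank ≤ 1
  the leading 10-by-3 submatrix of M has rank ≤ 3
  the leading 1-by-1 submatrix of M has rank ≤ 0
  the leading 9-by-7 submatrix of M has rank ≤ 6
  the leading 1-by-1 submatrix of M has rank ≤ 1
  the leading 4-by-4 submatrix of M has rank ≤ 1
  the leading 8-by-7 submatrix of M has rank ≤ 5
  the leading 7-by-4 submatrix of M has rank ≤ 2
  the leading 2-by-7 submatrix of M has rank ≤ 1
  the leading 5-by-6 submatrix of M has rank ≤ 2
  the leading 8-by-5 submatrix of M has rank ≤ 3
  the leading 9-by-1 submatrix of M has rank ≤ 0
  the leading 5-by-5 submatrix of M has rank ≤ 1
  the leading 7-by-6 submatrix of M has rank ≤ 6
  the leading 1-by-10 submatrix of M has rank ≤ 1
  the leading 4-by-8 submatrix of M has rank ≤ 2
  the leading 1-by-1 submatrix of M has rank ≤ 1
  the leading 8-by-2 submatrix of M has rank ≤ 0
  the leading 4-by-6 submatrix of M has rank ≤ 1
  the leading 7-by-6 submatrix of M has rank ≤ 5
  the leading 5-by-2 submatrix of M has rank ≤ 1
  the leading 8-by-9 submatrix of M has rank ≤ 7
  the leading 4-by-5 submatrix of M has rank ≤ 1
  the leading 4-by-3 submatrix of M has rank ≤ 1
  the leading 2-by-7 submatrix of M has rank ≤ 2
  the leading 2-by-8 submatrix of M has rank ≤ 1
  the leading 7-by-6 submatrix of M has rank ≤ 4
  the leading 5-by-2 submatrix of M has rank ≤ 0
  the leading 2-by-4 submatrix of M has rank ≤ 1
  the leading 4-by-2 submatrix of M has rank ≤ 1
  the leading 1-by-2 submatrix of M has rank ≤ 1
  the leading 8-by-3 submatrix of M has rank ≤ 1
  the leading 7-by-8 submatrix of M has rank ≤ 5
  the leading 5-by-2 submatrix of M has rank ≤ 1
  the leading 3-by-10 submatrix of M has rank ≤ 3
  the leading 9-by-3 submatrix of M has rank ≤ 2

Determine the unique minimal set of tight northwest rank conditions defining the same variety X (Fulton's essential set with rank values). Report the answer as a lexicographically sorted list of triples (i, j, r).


Reconstructing r_w from the 37 given conditions:

  R[1]: 0 | 0 | 1 | 1 | 1 | 1 | 1 | 1 | 1 | 1
  R[2]: 0 | 0 | 1 | 1 | 1 | 1 | 1 | 1 | 2 | 2
  R[3]: 0 | 0 | 1 | 1 | 1 | 1 | 2 | 2 | 3 | 3
  R[4]: 0 | 0 | 1 | 1 | 1 | 1 | 2 | 2 | 3 | 4
  R[5]: 0 | 0 | 1 | 1 | 1 | 2 | 3 | 3 | 4 | 5
  R[6]: 0 | 0 | 1 | 2 | 2 | 3 | 4 | 4 | 5 | 6
  R[7]: 0 | 0 | 1 | 2 | 3 | 4 | 5 | 5 | 6 | 7
  R[8]: 0 | 0 | 1 | 2 | 3 | 4 | 5 | 6 | 7 | 8
  R[9]: 0 | 1 | 2 | 3 | 4 | 5 | 6 | 7 | 8 | 9
  R[10]: 1 | 2 | 3 | 4 | 5 | 6 | 7 | 8 | 9 | 10

reading off 1-entries of Δ²R: w = (3, 9, 7, 10, 6, 4, 5, 8, 2, 1).

6 SE-corners of the 31-cell Rothe diagram give Ess(w):

[(2, 8, 1), (4, 6, 1), (4, 8, 2), (5, 5, 1), (8, 2, 0), (9, 1, 0)]


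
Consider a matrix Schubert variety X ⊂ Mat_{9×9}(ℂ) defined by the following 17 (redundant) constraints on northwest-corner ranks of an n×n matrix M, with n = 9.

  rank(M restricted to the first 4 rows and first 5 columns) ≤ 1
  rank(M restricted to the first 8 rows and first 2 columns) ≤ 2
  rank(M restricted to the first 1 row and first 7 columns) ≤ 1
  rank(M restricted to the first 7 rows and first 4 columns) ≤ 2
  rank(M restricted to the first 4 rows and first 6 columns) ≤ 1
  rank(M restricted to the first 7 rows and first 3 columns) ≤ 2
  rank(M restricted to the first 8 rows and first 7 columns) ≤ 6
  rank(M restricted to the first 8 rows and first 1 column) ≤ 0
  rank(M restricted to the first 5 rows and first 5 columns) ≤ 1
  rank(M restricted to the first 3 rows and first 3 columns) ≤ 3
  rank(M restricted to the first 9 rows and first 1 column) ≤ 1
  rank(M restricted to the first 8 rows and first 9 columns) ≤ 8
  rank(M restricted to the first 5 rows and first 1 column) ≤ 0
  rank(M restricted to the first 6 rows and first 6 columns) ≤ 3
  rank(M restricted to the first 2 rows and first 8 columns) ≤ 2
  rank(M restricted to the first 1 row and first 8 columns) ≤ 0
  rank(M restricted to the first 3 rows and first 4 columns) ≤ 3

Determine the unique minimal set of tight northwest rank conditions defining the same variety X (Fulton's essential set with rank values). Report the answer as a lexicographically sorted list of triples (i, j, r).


Recovering R(i,j) via the rank-extension bound from the 17 conditions:

  0 0 0 0 0 0 0 0 1
  0 1 1 1 1 1 1 1 2
  0 1 1 1 1 1 2 2 3
  0 1 1 1 1 1 2 3 4
  0 1 1 1 1 2 3 4 5
  0 1 2 2 2 3 4 5 6
  0 1 2 2 3 4 5 6 7
  0 1 2 3 4 5 6 7 8
  1 2 3 4 5 6 7 8 9

hence w(1..9) = (9, 2, 7, 8, 6, 3, 5, 4, 1).

Fulton essential set (5 of the 27 Rothe cells):

[(1, 8, 0), (4, 6, 1), (5, 5, 1), (7, 4, 2), (8, 1, 0)]
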